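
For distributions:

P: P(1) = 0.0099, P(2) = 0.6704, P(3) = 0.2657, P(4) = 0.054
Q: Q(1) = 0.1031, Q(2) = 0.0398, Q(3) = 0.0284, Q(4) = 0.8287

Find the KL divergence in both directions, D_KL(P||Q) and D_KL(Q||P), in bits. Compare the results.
D_KL(P||Q) = 3.3422 bits, D_KL(Q||P) = 3.3597 bits. D_KL(Q||P) is larger than D_KL(P||Q) by 0.0175 bits; the two directions differ.

D_KL(P||Q) = Σ P(x) log₂(P(x)/Q(x))

Computing term by term:
  P(1)·log₂(P(1)/Q(1)) = 0.0099·log₂(0.0099/0.1031) = -0.03347
  P(2)·log₂(P(2)/Q(2)) = 0.6704·log₂(0.6704/0.0398) = 2.73133
  P(3)·log₂(P(3)/Q(3)) = 0.2657·log₂(0.2657/0.0284) = 0.85710
  P(4)·log₂(P(4)/Q(4)) = 0.054·log₂(0.054/0.8287) = -0.21275

D_KL(P||Q) = -0.03347 + 2.73133 + 0.85710 - 0.21275 = 3.34221 ≈ 3.3422 bits

D_KL(Q||P) = Σ Q(x) log₂(Q(x)/P(x))

Computing term by term:
  Q(1)·log₂(Q(1)/P(1)) = 0.1031·log₂(0.1031/0.0099) = 0.34853
  Q(2)·log₂(Q(2)/P(2)) = 0.0398·log₂(0.0398/0.6704) = -0.16215
  Q(3)·log₂(Q(3)/P(3)) = 0.0284·log₂(0.0284/0.2657) = -0.09161
  Q(4)·log₂(Q(4)/P(4)) = 0.8287·log₂(0.8287/0.054) = 3.26493

D_KL(Q||P) = 0.34853 - 0.16215 - 0.09161 + 3.26493 = 3.35970 ≈ 3.3597 bits

These are NOT equal (difference: 0.0175 bits). KL divergence is asymmetric: D_KL(P||Q) ≠ D_KL(Q||P) in general.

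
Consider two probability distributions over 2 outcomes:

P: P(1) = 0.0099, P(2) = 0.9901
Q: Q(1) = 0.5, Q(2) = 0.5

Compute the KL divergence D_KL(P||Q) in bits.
0.9199 bits

D_KL(P||Q) = Σ P(x) log₂(P(x)/Q(x))

Computing term by term:
  P(1)·log₂(P(1)/Q(1)) = 0.0099·log₂(0.0099/0.5) = -0.05602
  P(2)·log₂(P(2)/Q(2)) = 0.9901·log₂(0.9901/0.5) = 0.97589

D_KL(P||Q) = -0.05602 + 0.97589 = 0.91987 ≈ 0.9199 bits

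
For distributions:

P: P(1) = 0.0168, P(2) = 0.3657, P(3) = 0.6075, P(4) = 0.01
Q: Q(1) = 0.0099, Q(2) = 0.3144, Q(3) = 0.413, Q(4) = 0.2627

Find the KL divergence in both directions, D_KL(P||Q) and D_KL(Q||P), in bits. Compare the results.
D_KL(P||Q) = 0.3836 bits, D_KL(Q||P) = 0.9327 bits. D_KL(Q||P) is larger than D_KL(P||Q) by 0.5491 bits; the two directions differ.

D_KL(P||Q) = Σ P(x) log₂(P(x)/Q(x))

Computing term by term:
  P(1)·log₂(P(1)/Q(1)) = 0.0168·log₂(0.0168/0.0099) = 0.01282
  P(2)·log₂(P(2)/Q(2)) = 0.3657·log₂(0.3657/0.3144) = 0.07974
  P(3)·log₂(P(3)/Q(3)) = 0.6075·log₂(0.6075/0.413) = 0.33822
  P(4)·log₂(P(4)/Q(4)) = 0.01·log₂(0.01/0.2627) = -0.04715

D_KL(P||Q) = 0.01282 + 0.07974 + 0.33822 - 0.04715 = 0.38363 ≈ 0.3836 bits

D_KL(Q||P) = Σ Q(x) log₂(Q(x)/P(x))

Computing term by term:
  Q(1)·log₂(Q(1)/P(1)) = 0.0099·log₂(0.0099/0.0168) = -0.00755
  Q(2)·log₂(Q(2)/P(2)) = 0.3144·log₂(0.3144/0.3657) = -0.06856
  Q(3)·log₂(Q(3)/P(3)) = 0.413·log₂(0.413/0.6075) = -0.22993
  Q(4)·log₂(Q(4)/P(4)) = 0.2627·log₂(0.2627/0.01) = 1.23872

D_KL(Q||P) = -0.00755 - 0.06856 - 0.22993 + 1.23872 = 0.93268 ≈ 0.9327 bits

These are NOT equal (difference: 0.5491 bits). KL divergence is asymmetric: D_KL(P||Q) ≠ D_KL(Q||P) in general.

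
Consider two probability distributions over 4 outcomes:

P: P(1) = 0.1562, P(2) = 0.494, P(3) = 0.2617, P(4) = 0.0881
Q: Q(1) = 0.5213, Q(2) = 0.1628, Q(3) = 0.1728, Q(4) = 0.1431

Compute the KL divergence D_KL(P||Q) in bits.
0.6146 bits

D_KL(P||Q) = Σ P(x) log₂(P(x)/Q(x))

Computing term by term:
  P(1)·log₂(P(1)/Q(1)) = 0.1562·log₂(0.1562/0.5213) = -0.27159
  P(2)·log₂(P(2)/Q(2)) = 0.494·log₂(0.494/0.1628) = 0.79110
  P(3)·log₂(P(3)/Q(3)) = 0.2617·log₂(0.2617/0.1728) = 0.15671
  P(4)·log₂(P(4)/Q(4)) = 0.0881·log₂(0.0881/0.1431) = -0.06165

D_KL(P||Q) = -0.27159 + 0.79110 + 0.15671 - 0.06165 = 0.61457 ≈ 0.6146 bits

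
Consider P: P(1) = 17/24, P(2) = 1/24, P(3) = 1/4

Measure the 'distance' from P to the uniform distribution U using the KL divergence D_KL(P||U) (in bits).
0.5415 bits

U(i) = 1/3 for all i

D_KL(P||U) = Σ P(x) log₂(P(x) / (1/3))
           = Σ P(x) log₂(P(x)) + log₂(3)
           = log₂(3) - H(P)

H(P) = -Σ P(x) log₂(P(x)):
  -P(1)·log₂(P(1)) = -(17/24)·log₂(17/24) = 0.35240
  -P(2)·log₂(P(2)) = -(1/24)·log₂(1/24) = 0.19104
  -P(3)·log₂(P(3)) = -(1/4)·log₂(1/4) = 0.50000
H(P) = 0.35240 + 0.19104 + 0.50000 = 1.04344 bits

log₂(3) = 1.58496 bits

D_KL(P||U) = 1.58496 - 1.04344 = 0.54152 ≈ 0.5415 bits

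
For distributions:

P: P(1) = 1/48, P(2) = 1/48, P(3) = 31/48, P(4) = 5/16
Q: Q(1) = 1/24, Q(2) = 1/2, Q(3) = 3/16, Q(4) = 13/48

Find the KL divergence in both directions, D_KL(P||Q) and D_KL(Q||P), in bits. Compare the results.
D_KL(P||Q) = 1.1005 bits, D_KL(Q||P) = 1.9437 bits. D_KL(Q||P) is larger than D_KL(P||Q) by 0.8432 bits; the two directions differ.

D_KL(P||Q) = Σ P(x) log₂(P(x)/Q(x))

Computing term by term:
  P(1)·log₂(P(1)/Q(1)) = (1/48)·log₂((1/48)/(1/24)) = -0.02083
  P(2)·log₂(P(2)/Q(2)) = (1/48)·log₂((1/48)/(1/2)) = -0.09552
  P(3)·log₂(P(3)/Q(3)) = (31/48)·log₂((31/48)/(3/16)) = 1.15234
  P(4)·log₂(P(4)/Q(4)) = (5/16)·log₂((5/16)/(13/48)) = 0.06452

D_KL(P||Q) = -0.02083 - 0.09552 + 1.15234 + 0.06452 = 1.10051 ≈ 1.1005 bits

D_KL(Q||P) = Σ Q(x) log₂(Q(x)/P(x))

Computing term by term:
  Q(1)·log₂(Q(1)/P(1)) = (1/24)·log₂((1/24)/(1/48)) = 0.04167
  Q(2)·log₂(Q(2)/P(2)) = (1/2)·log₂((1/2)/(1/48)) = 2.29248
  Q(3)·log₂(Q(3)/P(3)) = (3/16)·log₂((3/16)/(31/48)) = -0.33455
  Q(4)·log₂(Q(4)/P(4)) = (13/48)·log₂((13/48)/(5/16)) = -0.05591

D_KL(Q||P) = 0.04167 + 2.29248 - 0.33455 - 0.05591 = 1.94369 ≈ 1.9437 bits

These are NOT equal (difference: 0.8432 bits). KL divergence is asymmetric: D_KL(P||Q) ≠ D_KL(Q||P) in general.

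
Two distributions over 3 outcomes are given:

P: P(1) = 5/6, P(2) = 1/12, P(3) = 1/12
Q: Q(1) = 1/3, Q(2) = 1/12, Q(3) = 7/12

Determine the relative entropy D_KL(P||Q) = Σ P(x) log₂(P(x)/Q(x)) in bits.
0.8677 bits

D_KL(P||Q) = Σ P(x) log₂(P(x)/Q(x))

Computing term by term:
  P(1)·log₂(P(1)/Q(1)) = (5/6)·log₂((5/6)/(1/3)) = 1.10161
  P(2)·log₂(P(2)/Q(2)) = (1/12)·log₂((1/12)/(1/12)) = 0.00000
  P(3)·log₂(P(3)/Q(3)) = (1/12)·log₂((1/12)/(7/12)) = -0.23395

D_KL(P||Q) = 1.10161 + 0.00000 - 0.23395 = 0.86766 ≈ 0.8677 bits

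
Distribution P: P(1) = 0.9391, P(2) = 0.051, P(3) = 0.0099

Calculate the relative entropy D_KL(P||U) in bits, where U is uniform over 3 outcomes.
1.2150 bits

U(i) = 1/3 for all i

D_KL(P||U) = Σ P(x) log₂(P(x) / (1/3))
           = Σ P(x) log₂(P(x)) + log₂(3)
           = log₂(3) - H(P)

H(P) = -Σ P(x) log₂(P(x)):
  -P(1)·log₂(P(1)) = -(0.9391)·log₂(0.9391) = 0.08513
  -P(2)·log₂(P(2)) = -(0.051)·log₂(0.051) = 0.21896
  -P(3)·log₂(P(3)) = -(0.0099)·log₂(0.0099) = 0.06592
H(P) = 0.08513 + 0.21896 + 0.06592 = 0.37001 bits

log₂(3) = 1.58496 bits

D_KL(P||U) = 1.58496 - 0.37001 = 1.21495 ≈ 1.2150 bits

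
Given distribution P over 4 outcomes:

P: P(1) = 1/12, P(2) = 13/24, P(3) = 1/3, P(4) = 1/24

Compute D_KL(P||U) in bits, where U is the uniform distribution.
0.5028 bits

U(i) = 1/4 for all i

D_KL(P||U) = Σ P(x) log₂(P(x) / (1/4))
           = Σ P(x) log₂(P(x)) + log₂(4)
           = log₂(4) - H(P)

H(P) = -Σ P(x) log₂(P(x)):
  -P(1)·log₂(P(1)) = -(1/12)·log₂(1/12) = 0.29875
  -P(2)·log₂(P(2)) = -(13/24)·log₂(13/24) = 0.47912
  -P(3)·log₂(P(3)) = -(1/3)·log₂(1/3) = 0.52832
  -P(4)·log₂(P(4)) = -(1/24)·log₂(1/24) = 0.19104
H(P) = 0.29875 + 0.47912 + 0.52832 + 0.19104 = 1.49723 bits

log₂(4) = 2.00000 bits

D_KL(P||U) = 2.00000 - 1.49723 = 0.50277 ≈ 0.5028 bits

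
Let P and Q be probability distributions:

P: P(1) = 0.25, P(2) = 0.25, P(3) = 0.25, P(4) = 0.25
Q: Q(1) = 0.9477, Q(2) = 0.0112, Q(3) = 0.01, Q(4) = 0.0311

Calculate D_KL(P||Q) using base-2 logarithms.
2.5522 bits

D_KL(P||Q) = Σ P(x) log₂(P(x)/Q(x))

Computing term by term:
  P(1)·log₂(P(1)/Q(1)) = 0.25·log₂(0.25/0.9477) = -0.48063
  P(2)·log₂(P(2)/Q(2)) = 0.25·log₂(0.25/0.0112) = 1.12009
  P(3)·log₂(P(3)/Q(3)) = 0.25·log₂(0.25/0.01) = 1.16096
  P(4)·log₂(P(4)/Q(4)) = 0.25·log₂(0.25/0.0311) = 0.75174

D_KL(P||Q) = -0.48063 + 1.12009 + 1.16096 + 0.75174 = 2.55216 ≈ 2.5522 bits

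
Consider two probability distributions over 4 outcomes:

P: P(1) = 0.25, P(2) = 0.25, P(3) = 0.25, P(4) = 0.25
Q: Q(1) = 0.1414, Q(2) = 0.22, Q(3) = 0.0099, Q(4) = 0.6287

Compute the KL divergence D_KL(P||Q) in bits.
1.0836 bits

D_KL(P||Q) = Σ P(x) log₂(P(x)/Q(x))

Computing term by term:
  P(1)·log₂(P(1)/Q(1)) = 0.25·log₂(0.25/0.1414) = 0.20554
  P(2)·log₂(P(2)/Q(2)) = 0.25·log₂(0.25/0.22) = 0.04611
  P(3)·log₂(P(3)/Q(3)) = 0.25·log₂(0.25/0.0099) = 1.16459
  P(4)·log₂(P(4)/Q(4)) = 0.25·log₂(0.25/0.6287) = -0.33261

D_KL(P||Q) = 0.20554 + 0.04611 + 1.16459 - 0.33261 = 1.08363 ≈ 1.0836 bits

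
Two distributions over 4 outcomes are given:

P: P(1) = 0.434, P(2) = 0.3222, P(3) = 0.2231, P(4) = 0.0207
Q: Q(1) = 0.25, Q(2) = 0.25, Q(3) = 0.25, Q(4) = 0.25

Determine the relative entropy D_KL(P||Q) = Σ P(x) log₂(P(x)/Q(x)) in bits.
0.3523 bits

D_KL(P||Q) = Σ P(x) log₂(P(x)/Q(x))

Computing term by term:
  P(1)·log₂(P(1)/Q(1)) = 0.434·log₂(0.434/0.25) = 0.34536
  P(2)·log₂(P(2)/Q(2)) = 0.3222·log₂(0.3222/0.25) = 0.11793
  P(3)·log₂(P(3)/Q(3)) = 0.2231·log₂(0.2231/0.25) = -0.03664
  P(4)·log₂(P(4)/Q(4)) = 0.0207·log₂(0.0207/0.25) = -0.07440

D_KL(P||Q) = 0.34536 + 0.11793 - 0.03664 - 0.07440 = 0.35225 ≈ 0.3523 bits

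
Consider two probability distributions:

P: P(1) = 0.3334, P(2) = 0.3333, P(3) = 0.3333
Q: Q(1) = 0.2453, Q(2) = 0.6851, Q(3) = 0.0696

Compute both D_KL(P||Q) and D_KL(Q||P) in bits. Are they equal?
D_KL(P||Q) = 0.5543 bits, D_KL(Q||P) = 0.4463 bits. No, they are not equal.

D_KL(P||Q) = Σ P(x) log₂(P(x)/Q(x))

Computing term by term:
  P(1)·log₂(P(1)/Q(1)) = 0.3334·log₂(0.3334/0.2453) = 0.14760
  P(2)·log₂(P(2)/Q(2)) = 0.3333·log₂(0.3333/0.6851) = -0.34646
  P(3)·log₂(P(3)/Q(3)) = 0.3333·log₂(0.3333/0.0696) = 0.75315

D_KL(P||Q) = 0.14760 - 0.34646 + 0.75315 = 0.55429 ≈ 0.5543 bits

D_KL(Q||P) = Σ Q(x) log₂(Q(x)/P(x))

Computing term by term:
  Q(1)·log₂(Q(1)/P(1)) = 0.2453·log₂(0.2453/0.3334) = -0.10860
  Q(2)·log₂(Q(2)/P(2)) = 0.6851·log₂(0.6851/0.3333) = 0.71216
  Q(3)·log₂(Q(3)/P(3)) = 0.0696·log₂(0.0696/0.3333) = -0.15727

D_KL(Q||P) = -0.10860 + 0.71216 - 0.15727 = 0.44629 ≈ 0.4463 bits

These are NOT equal (difference: 0.1080 bits). KL divergence is asymmetric: D_KL(P||Q) ≠ D_KL(Q||P) in general.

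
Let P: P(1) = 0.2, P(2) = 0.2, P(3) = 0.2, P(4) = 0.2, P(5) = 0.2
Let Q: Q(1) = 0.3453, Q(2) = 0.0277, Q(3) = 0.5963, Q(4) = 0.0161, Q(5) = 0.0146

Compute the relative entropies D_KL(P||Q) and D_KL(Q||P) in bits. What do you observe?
D_KL(P||Q) = 1.5798 bits, D_KL(Q||P) = 1.0192 bits. The two directions give different values (D_KL(P||Q) exceeds D_KL(Q||P) by 0.5606 bits): KL divergence is asymmetric.

D_KL(P||Q) = Σ P(x) log₂(P(x)/Q(x))

Computing term by term:
  P(1)·log₂(P(1)/Q(1)) = 0.2·log₂(0.2/0.3453) = -0.15757
  P(2)·log₂(P(2)/Q(2)) = 0.2·log₂(0.2/0.0277) = 0.57041
  P(3)·log₂(P(3)/Q(3)) = 0.2·log₂(0.2/0.5963) = -0.31521
  P(4)·log₂(P(4)/Q(4)) = 0.2·log₂(0.2/0.0161) = 0.72697
  P(5)·log₂(P(5)/Q(5)) = 0.2·log₂(0.2/0.0146) = 0.75519

D_KL(P||Q) = -0.15757 + 0.57041 - 0.31521 + 0.72697 + 0.75519 = 1.57979 ≈ 1.5798 bits

D_KL(Q||P) = Σ Q(x) log₂(Q(x)/P(x))

Computing term by term:
  Q(1)·log₂(Q(1)/P(1)) = 0.3453·log₂(0.3453/0.2) = 0.27204
  Q(2)·log₂(Q(2)/P(2)) = 0.0277·log₂(0.0277/0.2) = -0.07900
  Q(3)·log₂(Q(3)/P(3)) = 0.5963·log₂(0.5963/0.2) = 0.93979
  Q(4)·log₂(Q(4)/P(4)) = 0.0161·log₂(0.0161/0.2) = -0.05852
  Q(5)·log₂(Q(5)/P(5)) = 0.0146·log₂(0.0146/0.2) = -0.05513

D_KL(Q||P) = 0.27204 - 0.07900 + 0.93979 - 0.05852 - 0.05513 = 1.01918 ≈ 1.0192 bits

These are NOT equal (difference: 0.5606 bits). KL divergence is asymmetric: D_KL(P||Q) ≠ D_KL(Q||P) in general.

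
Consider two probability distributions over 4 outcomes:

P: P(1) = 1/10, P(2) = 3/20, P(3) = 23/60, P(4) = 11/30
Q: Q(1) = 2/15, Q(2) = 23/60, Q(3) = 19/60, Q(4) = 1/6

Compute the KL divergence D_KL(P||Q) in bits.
0.2782 bits

D_KL(P||Q) = Σ P(x) log₂(P(x)/Q(x))

Computing term by term:
  P(1)·log₂(P(1)/Q(1)) = (1/10)·log₂((1/10)/(2/15)) = -0.04150
  P(2)·log₂(P(2)/Q(2)) = (3/20)·log₂((3/20)/(23/60)) = -0.20305
  P(3)·log₂(P(3)/Q(3)) = (23/60)·log₂((23/60)/(19/60)) = 0.10566
  P(4)·log₂(P(4)/Q(4)) = (11/30)·log₂((11/30)/(1/6)) = 0.41708

D_KL(P||Q) = -0.04150 - 0.20305 + 0.10566 + 0.41708 = 0.27819 ≈ 0.2782 bits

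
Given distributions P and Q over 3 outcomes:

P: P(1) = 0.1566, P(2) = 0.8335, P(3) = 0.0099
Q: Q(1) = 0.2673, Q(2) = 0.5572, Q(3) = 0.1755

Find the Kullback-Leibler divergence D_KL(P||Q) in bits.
0.3224 bits

D_KL(P||Q) = Σ P(x) log₂(P(x)/Q(x))

Computing term by term:
  P(1)·log₂(P(1)/Q(1)) = 0.1566·log₂(0.1566/0.2673) = -0.12080
  P(2)·log₂(P(2)/Q(2)) = 0.8335·log₂(0.8335/0.5572) = 0.48425
  P(3)·log₂(P(3)/Q(3)) = 0.0099·log₂(0.0099/0.1755) = -0.04106

D_KL(P||Q) = -0.12080 + 0.48425 - 0.04106 = 0.32239 ≈ 0.3224 bits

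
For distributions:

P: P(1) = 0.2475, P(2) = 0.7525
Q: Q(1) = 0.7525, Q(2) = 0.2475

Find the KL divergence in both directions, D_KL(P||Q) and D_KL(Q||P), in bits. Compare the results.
D_KL(P||Q) = 0.8102 bits, D_KL(Q||P) = 0.8102 bits. The two directions give exactly the same value for this pair.

D_KL(P||Q) = Σ P(x) log₂(P(x)/Q(x))

Computing term by term:
  P(1)·log₂(P(1)/Q(1)) = 0.2475·log₂(0.2475/0.7525) = -0.39706
  P(2)·log₂(P(2)/Q(2)) = 0.7525·log₂(0.7525/0.2475) = 1.20721

D_KL(P||Q) = -0.39706 + 1.20721 = 0.81015 ≈ 0.8102 bits

D_KL(Q||P) = Σ Q(x) log₂(Q(x)/P(x))

Computing term by term:
  Q(1)·log₂(Q(1)/P(1)) = 0.7525·log₂(0.7525/0.2475) = 1.20721
  Q(2)·log₂(Q(2)/P(2)) = 0.2475·log₂(0.2475/0.7525) = -0.39706

D_KL(Q||P) = 1.20721 - 0.39706 = 0.81015 ≈ 0.8102 bits

These ARE equal here. Q is P with outcomes relabeled (Q(1) = P(2), Q(2) = P(1)) by a relabeling that is its own inverse, so the two sums contain exactly the same terms in a different order. This is a special case — KL divergence is not symmetric in general: D_KL(P||Q) ≠ D_KL(Q||P) for most P, Q.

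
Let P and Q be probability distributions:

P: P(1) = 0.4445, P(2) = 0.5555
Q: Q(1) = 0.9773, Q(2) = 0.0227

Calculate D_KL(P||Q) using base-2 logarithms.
2.0573 bits

D_KL(P||Q) = Σ P(x) log₂(P(x)/Q(x))

Computing term by term:
  P(1)·log₂(P(1)/Q(1)) = 0.4445·log₂(0.4445/0.9773) = -0.50523
  P(2)·log₂(P(2)/Q(2)) = 0.5555·log₂(0.5555/0.0227) = 2.56253

D_KL(P||Q) = -0.50523 + 2.56253 = 2.05730 ≈ 2.0573 bits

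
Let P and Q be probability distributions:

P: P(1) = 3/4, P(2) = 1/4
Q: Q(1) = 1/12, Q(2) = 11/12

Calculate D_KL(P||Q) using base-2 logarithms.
1.9088 bits

D_KL(P||Q) = Σ P(x) log₂(P(x)/Q(x))

Computing term by term:
  P(1)·log₂(P(1)/Q(1)) = (3/4)·log₂((3/4)/(1/12)) = 2.37744
  P(2)·log₂(P(2)/Q(2)) = (1/4)·log₂((1/4)/(11/12)) = -0.46862

D_KL(P||Q) = 2.37744 - 0.46862 = 1.90882 ≈ 1.9088 bits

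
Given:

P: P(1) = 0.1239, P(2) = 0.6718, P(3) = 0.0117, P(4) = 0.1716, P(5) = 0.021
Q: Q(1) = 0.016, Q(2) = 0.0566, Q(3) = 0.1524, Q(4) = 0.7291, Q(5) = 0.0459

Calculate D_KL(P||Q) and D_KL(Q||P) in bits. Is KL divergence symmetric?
D_KL(P||Q) = 2.3385 bits, D_KL(Q||P) = 1.8886 bits. No, KL divergence is not symmetric.

D_KL(P||Q) = Σ P(x) log₂(P(x)/Q(x))

Computing term by term:
  P(1)·log₂(P(1)/Q(1)) = 0.1239·log₂(0.1239/0.016) = 0.36588
  P(2)·log₂(P(2)/Q(2)) = 0.6718·log₂(0.6718/0.0566) = 2.39776
  P(3)·log₂(P(3)/Q(3)) = 0.0117·log₂(0.0117/0.1524) = -0.04333
  P(4)·log₂(P(4)/Q(4)) = 0.1716·log₂(0.1716/0.7291) = -0.35814
  P(5)·log₂(P(5)/Q(5)) = 0.021·log₂(0.021/0.0459) = -0.02369

D_KL(P||Q) = 0.36588 + 2.39776 - 0.04333 - 0.35814 - 0.02369 = 2.33848 ≈ 2.3385 bits

D_KL(Q||P) = Σ Q(x) log₂(Q(x)/P(x))

Computing term by term:
  Q(1)·log₂(Q(1)/P(1)) = 0.016·log₂(0.016/0.1239) = -0.04725
  Q(2)·log₂(Q(2)/P(2)) = 0.0566·log₂(0.0566/0.6718) = -0.20201
  Q(3)·log₂(Q(3)/P(3)) = 0.1524·log₂(0.1524/0.0117) = 0.56438
  Q(4)·log₂(Q(4)/P(4)) = 0.7291·log₂(0.7291/0.1716) = 1.52168
  Q(5)·log₂(Q(5)/P(5)) = 0.0459·log₂(0.0459/0.021) = 0.05178

D_KL(Q||P) = -0.04725 - 0.20201 + 0.56438 + 1.52168 + 0.05178 = 1.88858 ≈ 1.8886 bits

These are NOT equal (difference: 0.4499 bits). KL divergence is asymmetric: D_KL(P||Q) ≠ D_KL(Q||P) in general.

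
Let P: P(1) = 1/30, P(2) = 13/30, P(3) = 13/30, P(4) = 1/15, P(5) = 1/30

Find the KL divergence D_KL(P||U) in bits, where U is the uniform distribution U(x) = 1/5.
0.6888 bits

U(i) = 1/5 for all i

D_KL(P||U) = Σ P(x) log₂(P(x) / (1/5))
           = Σ P(x) log₂(P(x)) + log₂(5)
           = log₂(5) - H(P)

H(P) = -Σ P(x) log₂(P(x)):
  -P(1)·log₂(P(1)) = -(1/30)·log₂(1/30) = 0.16356
  -P(2)·log₂(P(2)) = -(13/30)·log₂(13/30) = 0.52280
  -P(3)·log₂(P(3)) = -(13/30)·log₂(13/30) = 0.52280
  -P(4)·log₂(P(4)) = -(1/15)·log₂(1/15) = 0.26046
  -P(5)·log₂(P(5)) = -(1/30)·log₂(1/30) = 0.16356
H(P) = 0.16356 + 0.52280 + 0.52280 + 0.26046 + 0.16356 = 1.63318 bits

log₂(5) = 2.32193 bits

D_KL(P||U) = 2.32193 - 1.63318 = 0.68875 ≈ 0.6888 bits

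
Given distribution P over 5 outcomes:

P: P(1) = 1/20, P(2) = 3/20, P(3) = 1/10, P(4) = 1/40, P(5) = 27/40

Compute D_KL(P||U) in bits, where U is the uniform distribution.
0.8473 bits

U(i) = 1/5 for all i

D_KL(P||U) = Σ P(x) log₂(P(x) / (1/5))
           = Σ P(x) log₂(P(x)) + log₂(5)
           = log₂(5) - H(P)

H(P) = -Σ P(x) log₂(P(x)):
  -P(1)·log₂(P(1)) = -(1/20)·log₂(1/20) = 0.21610
  -P(2)·log₂(P(2)) = -(3/20)·log₂(3/20) = 0.41054
  -P(3)·log₂(P(3)) = -(1/10)·log₂(1/10) = 0.33219
  -P(4)·log₂(P(4)) = -(1/40)·log₂(1/40) = 0.13305
  -P(5)·log₂(P(5)) = -(27/40)·log₂(27/40) = 0.38275
H(P) = 0.21610 + 0.41054 + 0.33219 + 0.13305 + 0.38275 = 1.47463 bits

log₂(5) = 2.32193 bits

D_KL(P||U) = 2.32193 - 1.47463 = 0.84730 ≈ 0.8473 bits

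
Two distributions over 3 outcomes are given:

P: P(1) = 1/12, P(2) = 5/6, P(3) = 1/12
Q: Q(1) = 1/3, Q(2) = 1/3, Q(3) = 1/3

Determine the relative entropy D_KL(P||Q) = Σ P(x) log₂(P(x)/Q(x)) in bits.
0.7683 bits

D_KL(P||Q) = Σ P(x) log₂(P(x)/Q(x))

Computing term by term:
  P(1)·log₂(P(1)/Q(1)) = (1/12)·log₂((1/12)/(1/3)) = -0.16667
  P(2)·log₂(P(2)/Q(2)) = (5/6)·log₂((5/6)/(1/3)) = 1.10161
  P(3)·log₂(P(3)/Q(3)) = (1/12)·log₂((1/12)/(1/3)) = -0.16667

D_KL(P||Q) = -0.16667 + 1.10161 - 0.16667 = 0.76827 ≈ 0.7683 bits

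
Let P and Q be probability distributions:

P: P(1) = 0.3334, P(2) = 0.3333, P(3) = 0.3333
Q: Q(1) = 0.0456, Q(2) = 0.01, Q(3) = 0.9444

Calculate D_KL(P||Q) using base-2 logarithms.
2.1422 bits

D_KL(P||Q) = Σ P(x) log₂(P(x)/Q(x))

Computing term by term:
  P(1)·log₂(P(1)/Q(1)) = 0.3334·log₂(0.3334/0.0456) = 0.95691
  P(2)·log₂(P(2)/Q(2)) = 0.3333·log₂(0.3333/0.01) = 1.68608
  P(3)·log₂(P(3)/Q(3)) = 0.3333·log₂(0.3333/0.9444) = -0.50081

D_KL(P||Q) = 0.95691 + 1.68608 - 0.50081 = 2.14218 ≈ 2.1422 bits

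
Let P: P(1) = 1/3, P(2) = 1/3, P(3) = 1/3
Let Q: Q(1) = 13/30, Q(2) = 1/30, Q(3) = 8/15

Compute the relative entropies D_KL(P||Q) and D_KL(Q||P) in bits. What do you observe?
D_KL(P||Q) = 0.7551 bits, D_KL(Q||P) = 0.4149 bits. The two directions give different values (D_KL(P||Q) exceeds D_KL(Q||P) by 0.3402 bits): KL divergence is asymmetric.

D_KL(P||Q) = Σ P(x) log₂(P(x)/Q(x))

Computing term by term:
  P(1)·log₂(P(1)/Q(1)) = (1/3)·log₂((1/3)/(13/30)) = -0.12617
  P(2)·log₂(P(2)/Q(2)) = (1/3)·log₂((1/3)/(1/30)) = 1.10731
  P(3)·log₂(P(3)/Q(3)) = (1/3)·log₂((1/3)/(8/15)) = -0.22602

D_KL(P||Q) = -0.12617 + 1.10731 - 0.22602 = 0.75512 ≈ 0.7551 bits

D_KL(Q||P) = Σ Q(x) log₂(Q(x)/P(x))

Computing term by term:
  Q(1)·log₂(Q(1)/P(1)) = (13/30)·log₂((13/30)/(1/3)) = 0.16402
  Q(2)·log₂(Q(2)/P(2)) = (1/30)·log₂((1/30)/(1/3)) = -0.11073
  Q(3)·log₂(Q(3)/P(3)) = (8/15)·log₂((8/15)/(1/3)) = 0.36164

D_KL(Q||P) = 0.16402 - 0.11073 + 0.36164 = 0.41493 ≈ 0.4149 bits

These are NOT equal (difference: 0.3402 bits). KL divergence is asymmetric: D_KL(P||Q) ≠ D_KL(Q||P) in general.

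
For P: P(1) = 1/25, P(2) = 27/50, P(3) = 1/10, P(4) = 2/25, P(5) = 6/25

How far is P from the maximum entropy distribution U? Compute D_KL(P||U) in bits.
0.5383 bits

U(i) = 1/5 for all i

D_KL(P||U) = Σ P(x) log₂(P(x) / (1/5))
           = Σ P(x) log₂(P(x)) + log₂(5)
           = log₂(5) - H(P)

H(P) = -Σ P(x) log₂(P(x)):
  -P(1)·log₂(P(1)) = -(1/25)·log₂(1/25) = 0.18575
  -P(2)·log₂(P(2)) = -(27/50)·log₂(27/50) = 0.48004
  -P(3)·log₂(P(3)) = -(1/10)·log₂(1/10) = 0.33219
  -P(4)·log₂(P(4)) = -(2/25)·log₂(2/25) = 0.29151
  -P(5)·log₂(P(5)) = -(6/25)·log₂(6/25) = 0.49413
H(P) = 0.18575 + 0.48004 + 0.33219 + 0.29151 + 0.49413 = 1.78362 bits

log₂(5) = 2.32193 bits

D_KL(P||U) = 2.32193 - 1.78362 = 0.53831 ≈ 0.5383 bits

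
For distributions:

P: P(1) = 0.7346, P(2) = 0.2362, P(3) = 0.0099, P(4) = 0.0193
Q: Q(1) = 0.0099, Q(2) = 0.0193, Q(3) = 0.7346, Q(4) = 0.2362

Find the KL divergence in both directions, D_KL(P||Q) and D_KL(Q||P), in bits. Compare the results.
D_KL(P||Q) = 5.2866 bits, D_KL(Q||P) = 5.2866 bits. The two directions give exactly the same value for this pair.

D_KL(P||Q) = Σ P(x) log₂(P(x)/Q(x))

Computing term by term:
  P(1)·log₂(P(1)/Q(1)) = 0.7346·log₂(0.7346/0.0099) = 4.56435
  P(2)·log₂(P(2)/Q(2)) = 0.2362·log₂(0.2362/0.0193) = 0.85347
  P(3)·log₂(P(3)/Q(3)) = 0.0099·log₂(0.0099/0.7346) = -0.06151
  P(4)·log₂(P(4)/Q(4)) = 0.0193·log₂(0.0193/0.2362) = -0.06974

D_KL(P||Q) = 4.56435 + 0.85347 - 0.06151 - 0.06974 = 5.28657 ≈ 5.2866 bits

D_KL(Q||P) = Σ Q(x) log₂(Q(x)/P(x))

Computing term by term:
  Q(1)·log₂(Q(1)/P(1)) = 0.0099·log₂(0.0099/0.7346) = -0.06151
  Q(2)·log₂(Q(2)/P(2)) = 0.0193·log₂(0.0193/0.2362) = -0.06974
  Q(3)·log₂(Q(3)/P(3)) = 0.7346·log₂(0.7346/0.0099) = 4.56435
  Q(4)·log₂(Q(4)/P(4)) = 0.2362·log₂(0.2362/0.0193) = 0.85347

D_KL(Q||P) = -0.06151 - 0.06974 + 4.56435 + 0.85347 = 5.28657 ≈ 5.2866 bits

These ARE equal here. Q is P with outcomes relabeled (Q(1) = P(3), Q(2) = P(4), Q(3) = P(1), Q(4) = P(2)) by a relabeling that is its own inverse, so the two sums contain exactly the same terms in a different order. This is a special case — KL divergence is not symmetric in general: D_KL(P||Q) ≠ D_KL(Q||P) for most P, Q.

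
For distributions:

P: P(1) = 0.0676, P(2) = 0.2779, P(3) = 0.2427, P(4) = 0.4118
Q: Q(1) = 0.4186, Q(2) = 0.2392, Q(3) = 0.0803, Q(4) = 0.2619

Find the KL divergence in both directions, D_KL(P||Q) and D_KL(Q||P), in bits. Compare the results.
D_KL(P||Q) = 0.5385 bits, D_KL(Q||P) = 0.7502 bits. D_KL(Q||P) is larger than D_KL(P||Q) by 0.2117 bits; the two directions differ.

D_KL(P||Q) = Σ P(x) log₂(P(x)/Q(x))

Computing term by term:
  P(1)·log₂(P(1)/Q(1)) = 0.0676·log₂(0.0676/0.4186) = -0.17782
  P(2)·log₂(P(2)/Q(2)) = 0.2779·log₂(0.2779/0.2392) = 0.06012
  P(3)·log₂(P(3)/Q(3)) = 0.2427·log₂(0.2427/0.0803) = 0.38728
  P(4)·log₂(P(4)/Q(4)) = 0.4118·log₂(0.4118/0.2619) = 0.26888

D_KL(P||Q) = -0.17782 + 0.06012 + 0.38728 + 0.26888 = 0.53846 ≈ 0.5385 bits

D_KL(Q||P) = Σ Q(x) log₂(Q(x)/P(x))

Computing term by term:
  Q(1)·log₂(Q(1)/P(1)) = 0.4186·log₂(0.4186/0.0676) = 1.10112
  Q(2)·log₂(Q(2)/P(2)) = 0.2392·log₂(0.2392/0.2779) = -0.05175
  Q(3)·log₂(Q(3)/P(3)) = 0.0803·log₂(0.0803/0.2427) = -0.12813
  Q(4)·log₂(Q(4)/P(4)) = 0.2619·log₂(0.2619/0.4118) = -0.17100

D_KL(Q||P) = 1.10112 - 0.05175 - 0.12813 - 0.17100 = 0.75024 ≈ 0.7502 bits

These are NOT equal (difference: 0.2117 bits). KL divergence is asymmetric: D_KL(P||Q) ≠ D_KL(Q||P) in general.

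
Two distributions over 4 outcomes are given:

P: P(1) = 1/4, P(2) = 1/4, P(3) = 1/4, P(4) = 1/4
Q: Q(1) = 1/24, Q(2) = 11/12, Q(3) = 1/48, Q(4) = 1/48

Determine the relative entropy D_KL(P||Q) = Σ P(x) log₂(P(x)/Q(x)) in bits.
1.9701 bits

D_KL(P||Q) = Σ P(x) log₂(P(x)/Q(x))

Computing term by term:
  P(1)·log₂(P(1)/Q(1)) = (1/4)·log₂((1/4)/(1/24)) = 0.64624
  P(2)·log₂(P(2)/Q(2)) = (1/4)·log₂((1/4)/(11/12)) = -0.46862
  P(3)·log₂(P(3)/Q(3)) = (1/4)·log₂((1/4)/(1/48)) = 0.89624
  P(4)·log₂(P(4)/Q(4)) = (1/4)·log₂((1/4)/(1/48)) = 0.89624

D_KL(P||Q) = 0.64624 - 0.46862 + 0.89624 + 0.89624 = 1.97010 ≈ 1.9701 bits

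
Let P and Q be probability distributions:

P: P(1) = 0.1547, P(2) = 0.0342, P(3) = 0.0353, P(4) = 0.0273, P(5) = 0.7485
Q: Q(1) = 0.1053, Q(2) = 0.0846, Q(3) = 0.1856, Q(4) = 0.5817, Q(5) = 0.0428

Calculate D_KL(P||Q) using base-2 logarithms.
2.9262 bits

D_KL(P||Q) = Σ P(x) log₂(P(x)/Q(x))

Computing term by term:
  P(1)·log₂(P(1)/Q(1)) = 0.1547·log₂(0.1547/0.1053) = 0.08585
  P(2)·log₂(P(2)/Q(2)) = 0.0342·log₂(0.0342/0.0846) = -0.04469
  P(3)·log₂(P(3)/Q(3)) = 0.0353·log₂(0.0353/0.1856) = -0.08452
  P(4)·log₂(P(4)/Q(4)) = 0.0273·log₂(0.0273/0.5817) = -0.12048
  P(5)·log₂(P(5)/Q(5)) = 0.7485·log₂(0.7485/0.0428) = 3.09005

D_KL(P||Q) = 0.08585 - 0.04469 - 0.08452 - 0.12048 + 3.09005 = 2.92621 ≈ 2.9262 bits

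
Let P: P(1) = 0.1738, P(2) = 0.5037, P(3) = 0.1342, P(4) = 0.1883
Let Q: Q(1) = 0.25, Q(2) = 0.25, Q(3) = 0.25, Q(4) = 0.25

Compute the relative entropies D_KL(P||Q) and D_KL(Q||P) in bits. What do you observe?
D_KL(P||Q) = 0.2205 bits, D_KL(Q||P) = 0.2051 bits. The two directions give different values (D_KL(P||Q) exceeds D_KL(Q||P) by 0.0154 bits): KL divergence is asymmetric.

D_KL(P||Q) = Σ P(x) log₂(P(x)/Q(x))

Computing term by term:
  P(1)·log₂(P(1)/Q(1)) = 0.1738·log₂(0.1738/0.25) = -0.09116
  P(2)·log₂(P(2)/Q(2)) = 0.5037·log₂(0.5037/0.25) = 0.50906
  P(3)·log₂(P(3)/Q(3)) = 0.1342·log₂(0.1342/0.25) = -0.12045
  P(4)·log₂(P(4)/Q(4)) = 0.1883·log₂(0.1883/0.25) = -0.07699

D_KL(P||Q) = -0.09116 + 0.50906 - 0.12045 - 0.07699 = 0.22046 ≈ 0.2205 bits

D_KL(Q||P) = Σ Q(x) log₂(Q(x)/P(x))

Computing term by term:
  Q(1)·log₂(Q(1)/P(1)) = 0.25·log₂(0.25/0.1738) = 0.13113
  Q(2)·log₂(Q(2)/P(2)) = 0.25·log₂(0.25/0.5037) = -0.25266
  Q(3)·log₂(Q(3)/P(3)) = 0.25·log₂(0.25/0.1342) = 0.22439
  Q(4)·log₂(Q(4)/P(4)) = 0.25·log₂(0.25/0.1883) = 0.10222

D_KL(Q||P) = 0.13113 - 0.25266 + 0.22439 + 0.10222 = 0.20508 ≈ 0.2051 bits

These are NOT equal (difference: 0.0154 bits). KL divergence is asymmetric: D_KL(P||Q) ≠ D_KL(Q||P) in general.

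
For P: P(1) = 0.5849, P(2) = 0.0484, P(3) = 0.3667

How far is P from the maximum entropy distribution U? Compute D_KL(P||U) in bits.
0.3902 bits

U(i) = 1/3 for all i

D_KL(P||U) = Σ P(x) log₂(P(x) / (1/3))
           = Σ P(x) log₂(P(x)) + log₂(3)
           = log₂(3) - H(P)

H(P) = -Σ P(x) log₂(P(x)):
  -P(1)·log₂(P(1)) = -(0.5849)·log₂(0.5849) = 0.45256
  -P(2)·log₂(P(2)) = -(0.0484)·log₂(0.0484) = 0.21145
  -P(3)·log₂(P(3)) = -(0.3667)·log₂(0.3667) = 0.53074
H(P) = 0.45256 + 0.21145 + 0.53074 = 1.19475 bits

log₂(3) = 1.58496 bits

D_KL(P||U) = 1.58496 - 1.19475 = 0.39021 ≈ 0.3902 bits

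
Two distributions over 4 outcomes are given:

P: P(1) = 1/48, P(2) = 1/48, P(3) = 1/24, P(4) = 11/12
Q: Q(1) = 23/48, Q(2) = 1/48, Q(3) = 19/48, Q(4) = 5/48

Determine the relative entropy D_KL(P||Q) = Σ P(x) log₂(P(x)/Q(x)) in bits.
2.6465 bits

D_KL(P||Q) = Σ P(x) log₂(P(x)/Q(x))

Computing term by term:
  P(1)·log₂(P(1)/Q(1)) = (1/48)·log₂((1/48)/(23/48)) = -0.09424
  P(2)·log₂(P(2)/Q(2)) = (1/48)·log₂((1/48)/(1/48)) = 0.00000
  P(3)·log₂(P(3)/Q(3)) = (1/24)·log₂((1/24)/(19/48)) = -0.13533
  P(4)·log₂(P(4)/Q(4)) = (11/12)·log₂((11/12)/(5/48)) = 2.87604

D_KL(P||Q) = -0.09424 + 0.00000 - 0.13533 + 2.87604 = 2.64647 ≈ 2.6465 bits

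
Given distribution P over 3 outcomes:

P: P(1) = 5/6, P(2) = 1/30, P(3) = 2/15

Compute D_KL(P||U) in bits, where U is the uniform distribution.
0.8146 bits

U(i) = 1/3 for all i

D_KL(P||U) = Σ P(x) log₂(P(x) / (1/3))
           = Σ P(x) log₂(P(x)) + log₂(3)
           = log₂(3) - H(P)

H(P) = -Σ P(x) log₂(P(x)):
  -P(1)·log₂(P(1)) = -(5/6)·log₂(5/6) = 0.21920
  -P(2)·log₂(P(2)) = -(1/30)·log₂(1/30) = 0.16356
  -P(3)·log₂(P(3)) = -(2/15)·log₂(2/15) = 0.38759
H(P) = 0.21920 + 0.16356 + 0.38759 = 0.77035 bits

log₂(3) = 1.58496 bits

D_KL(P||U) = 1.58496 - 0.77035 = 0.81461 ≈ 0.8146 bits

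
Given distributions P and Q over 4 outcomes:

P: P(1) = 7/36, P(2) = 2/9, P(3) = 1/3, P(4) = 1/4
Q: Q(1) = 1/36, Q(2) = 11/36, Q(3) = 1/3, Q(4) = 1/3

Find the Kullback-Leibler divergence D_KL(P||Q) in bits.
0.3400 bits

D_KL(P||Q) = Σ P(x) log₂(P(x)/Q(x))

Computing term by term:
  P(1)·log₂(P(1)/Q(1)) = (7/36)·log₂((7/36)/(1/36)) = 0.54587
  P(2)·log₂(P(2)/Q(2)) = (2/9)·log₂((2/9)/(11/36)) = -0.10210
  P(3)·log₂(P(3)/Q(3)) = (1/3)·log₂((1/3)/(1/3)) = 0.00000
  P(4)·log₂(P(4)/Q(4)) = (1/4)·log₂((1/4)/(1/3)) = -0.10376

D_KL(P||Q) = 0.54587 - 0.10210 + 0.00000 - 0.10376 = 0.34001 ≈ 0.3400 bits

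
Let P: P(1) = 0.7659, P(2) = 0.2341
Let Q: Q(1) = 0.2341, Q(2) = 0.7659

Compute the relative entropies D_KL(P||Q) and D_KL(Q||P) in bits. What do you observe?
D_KL(P||Q) = 0.9094 bits, D_KL(Q||P) = 0.9094 bits. The two directions give the same value here, because Q is a self-inverse relabeling of P; in general KL divergence is asymmetric.

D_KL(P||Q) = Σ P(x) log₂(P(x)/Q(x))

Computing term by term:
  P(1)·log₂(P(1)/Q(1)) = 0.7659·log₂(0.7659/0.2341) = 1.30971
  P(2)·log₂(P(2)/Q(2)) = 0.2341·log₂(0.2341/0.7659) = -0.40032

D_KL(P||Q) = 1.30971 - 0.40032 = 0.90939 ≈ 0.9094 bits

D_KL(Q||P) = Σ Q(x) log₂(Q(x)/P(x))

Computing term by term:
  Q(1)·log₂(Q(1)/P(1)) = 0.2341·log₂(0.2341/0.7659) = -0.40032
  Q(2)·log₂(Q(2)/P(2)) = 0.7659·log₂(0.7659/0.2341) = 1.30971

D_KL(Q||P) = -0.40032 + 1.30971 = 0.90939 ≈ 0.9094 bits

These ARE equal here. Q is P with outcomes relabeled (Q(1) = P(2), Q(2) = P(1)) by a relabeling that is its own inverse, so the two sums contain exactly the same terms in a different order. This is a special case — KL divergence is not symmetric in general: D_KL(P||Q) ≠ D_KL(Q||P) for most P, Q.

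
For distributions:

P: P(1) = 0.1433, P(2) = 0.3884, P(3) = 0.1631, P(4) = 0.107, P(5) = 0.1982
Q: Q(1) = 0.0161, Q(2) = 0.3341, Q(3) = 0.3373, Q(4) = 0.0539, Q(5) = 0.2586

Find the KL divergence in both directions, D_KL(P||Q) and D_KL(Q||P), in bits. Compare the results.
D_KL(P||Q) = 0.3952 bits, D_KL(Q||P) = 0.2761 bits. D_KL(P||Q) is larger than D_KL(Q||P) by 0.1191 bits; the two directions differ.

D_KL(P||Q) = Σ P(x) log₂(P(x)/Q(x))

Computing term by term:
  P(1)·log₂(P(1)/Q(1)) = 0.1433·log₂(0.1433/0.0161) = 0.45195
  P(2)·log₂(P(2)/Q(2)) = 0.3884·log₂(0.3884/0.3341) = 0.08439
  P(3)·log₂(P(3)/Q(3)) = 0.1631·log₂(0.1631/0.3373) = -0.17097
  P(4)·log₂(P(4)/Q(4)) = 0.107·log₂(0.107/0.0539) = 0.10585
  P(5)·log₂(P(5)/Q(5)) = 0.1982·log₂(0.1982/0.2586) = -0.07606

D_KL(P||Q) = 0.45195 + 0.08439 - 0.17097 + 0.10585 - 0.07606 = 0.39516 ≈ 0.3952 bits

D_KL(Q||P) = Σ Q(x) log₂(Q(x)/P(x))

Computing term by term:
  Q(1)·log₂(Q(1)/P(1)) = 0.0161·log₂(0.0161/0.1433) = -0.05078
  Q(2)·log₂(Q(2)/P(2)) = 0.3341·log₂(0.3341/0.3884) = -0.07259
  Q(3)·log₂(Q(3)/P(3)) = 0.3373·log₂(0.3373/0.1631) = 0.35358
  Q(4)·log₂(Q(4)/P(4)) = 0.0539·log₂(0.0539/0.107) = -0.05332
  Q(5)·log₂(Q(5)/P(5)) = 0.2586·log₂(0.2586/0.1982) = 0.09924

D_KL(Q||P) = -0.05078 - 0.07259 + 0.35358 - 0.05332 + 0.09924 = 0.27613 ≈ 0.2761 bits

These are NOT equal (difference: 0.1191 bits). KL divergence is asymmetric: D_KL(P||Q) ≠ D_KL(Q||P) in general.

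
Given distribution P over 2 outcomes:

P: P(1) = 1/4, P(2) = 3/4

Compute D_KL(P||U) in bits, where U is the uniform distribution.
0.1887 bits

U(i) = 1/2 for all i

D_KL(P||U) = Σ P(x) log₂(P(x) / (1/2))
           = Σ P(x) log₂(P(x)) + log₂(2)
           = log₂(2) - H(P)

H(P) = -Σ P(x) log₂(P(x)):
  -P(1)·log₂(P(1)) = -(1/4)·log₂(1/4) = 0.50000
  -P(2)·log₂(P(2)) = -(3/4)·log₂(3/4) = 0.31128
H(P) = 0.50000 + 0.31128 = 0.81128 bits

log₂(2) = 1.00000 bits

D_KL(P||U) = 1.00000 - 0.81128 = 0.18872 ≈ 0.1887 bits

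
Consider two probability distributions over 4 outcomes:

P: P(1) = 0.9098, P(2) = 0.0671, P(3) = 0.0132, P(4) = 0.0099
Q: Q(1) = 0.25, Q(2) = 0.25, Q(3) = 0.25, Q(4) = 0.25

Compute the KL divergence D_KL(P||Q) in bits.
1.4661 bits

D_KL(P||Q) = Σ P(x) log₂(P(x)/Q(x))

Computing term by term:
  P(1)·log₂(P(1)/Q(1)) = 0.9098·log₂(0.9098/0.25) = 1.69552
  P(2)·log₂(P(2)/Q(2)) = 0.0671·log₂(0.0671/0.25) = -0.12733
  P(3)·log₂(P(3)/Q(3)) = 0.0132·log₂(0.0132/0.25) = -0.05601
  P(4)·log₂(P(4)/Q(4)) = 0.0099·log₂(0.0099/0.25) = -0.04612

D_KL(P||Q) = 1.69552 - 0.12733 - 0.05601 - 0.04612 = 1.46606 ≈ 1.4661 bits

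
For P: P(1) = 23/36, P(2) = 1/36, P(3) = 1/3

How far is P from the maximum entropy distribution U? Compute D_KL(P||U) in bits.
0.5001 bits

U(i) = 1/3 for all i

D_KL(P||U) = Σ P(x) log₂(P(x) / (1/3))
           = Σ P(x) log₂(P(x)) + log₂(3)
           = log₂(3) - H(P)

H(P) = -Σ P(x) log₂(P(x)):
  -P(1)·log₂(P(1)) = -(23/36)·log₂(23/36) = 0.41295
  -P(2)·log₂(P(2)) = -(1/36)·log₂(1/36) = 0.14361
  -P(3)·log₂(P(3)) = -(1/3)·log₂(1/3) = 0.52832
H(P) = 0.41295 + 0.14361 + 0.52832 = 1.08488 bits

log₂(3) = 1.58496 bits

D_KL(P||U) = 1.58496 - 1.08488 = 0.50008 ≈ 0.5001 bits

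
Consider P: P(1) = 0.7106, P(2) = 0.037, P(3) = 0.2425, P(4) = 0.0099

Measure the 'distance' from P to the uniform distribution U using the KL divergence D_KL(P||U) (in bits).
0.9122 bits

U(i) = 1/4 for all i

D_KL(P||U) = Σ P(x) log₂(P(x) / (1/4))
           = Σ P(x) log₂(P(x)) + log₂(4)
           = log₂(4) - H(P)

H(P) = -Σ P(x) log₂(P(x)):
  -P(1)·log₂(P(1)) = -(0.7106)·log₂(0.7106) = 0.35025
  -P(2)·log₂(P(2)) = -(0.037)·log₂(0.037) = 0.17598
  -P(3)·log₂(P(3)) = -(0.2425)·log₂(0.2425) = 0.49566
  -P(4)·log₂(P(4)) = -(0.0099)·log₂(0.0099) = 0.06592
H(P) = 0.35025 + 0.17598 + 0.49566 + 0.06592 = 1.08781 bits

log₂(4) = 2.00000 bits

D_KL(P||U) = 2.00000 - 1.08781 = 0.91219 ≈ 0.9122 bits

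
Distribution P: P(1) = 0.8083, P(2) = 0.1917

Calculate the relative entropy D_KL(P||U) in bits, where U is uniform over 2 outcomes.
0.2950 bits

U(i) = 1/2 for all i

D_KL(P||U) = Σ P(x) log₂(P(x) / (1/2))
           = Σ P(x) log₂(P(x)) + log₂(2)
           = log₂(2) - H(P)

H(P) = -Σ P(x) log₂(P(x)):
  -P(1)·log₂(P(1)) = -(0.8083)·log₂(0.8083) = 0.24818
  -P(2)·log₂(P(2)) = -(0.1917)·log₂(0.1917) = 0.45684
H(P) = 0.24818 + 0.45684 = 0.70502 bits

log₂(2) = 1.00000 bits

D_KL(P||U) = 1.00000 - 0.70502 = 0.29498 ≈ 0.2950 bits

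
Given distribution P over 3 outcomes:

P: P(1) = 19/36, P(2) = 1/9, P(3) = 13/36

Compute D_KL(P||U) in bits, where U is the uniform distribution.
0.2155 bits

U(i) = 1/3 for all i

D_KL(P||U) = Σ P(x) log₂(P(x) / (1/3))
           = Σ P(x) log₂(P(x)) + log₂(3)
           = log₂(3) - H(P)

H(P) = -Σ P(x) log₂(P(x)):
  -P(1)·log₂(P(1)) = -(19/36)·log₂(19/36) = 0.48661
  -P(2)·log₂(P(2)) = -(1/9)·log₂(1/9) = 0.35221
  -P(3)·log₂(P(3)) = -(13/36)·log₂(13/36) = 0.53065
H(P) = 0.48661 + 0.35221 + 0.53065 = 1.36947 bits

log₂(3) = 1.58496 bits

D_KL(P||U) = 1.58496 - 1.36947 = 0.21549 ≈ 0.2155 bits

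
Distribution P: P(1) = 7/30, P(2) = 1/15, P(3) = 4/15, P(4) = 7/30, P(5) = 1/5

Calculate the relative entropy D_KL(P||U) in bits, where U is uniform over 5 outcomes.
0.1088 bits

U(i) = 1/5 for all i

D_KL(P||U) = Σ P(x) log₂(P(x) / (1/5))
           = Σ P(x) log₂(P(x)) + log₂(5)
           = log₂(5) - H(P)

H(P) = -Σ P(x) log₂(P(x)):
  -P(1)·log₂(P(1)) = -(7/30)·log₂(7/30) = 0.48989
  -P(2)·log₂(P(2)) = -(1/15)·log₂(1/15) = 0.26046
  -P(3)·log₂(P(3)) = -(4/15)·log₂(4/15) = 0.50850
  -P(4)·log₂(P(4)) = -(7/30)·log₂(7/30) = 0.48989
  -P(5)·log₂(P(5)) = -(1/5)·log₂(1/5) = 0.46439
H(P) = 0.48989 + 0.26046 + 0.50850 + 0.48989 + 0.46439 = 2.21313 bits

log₂(5) = 2.32193 bits

D_KL(P||U) = 2.32193 - 2.21313 = 0.10880 ≈ 0.1088 bits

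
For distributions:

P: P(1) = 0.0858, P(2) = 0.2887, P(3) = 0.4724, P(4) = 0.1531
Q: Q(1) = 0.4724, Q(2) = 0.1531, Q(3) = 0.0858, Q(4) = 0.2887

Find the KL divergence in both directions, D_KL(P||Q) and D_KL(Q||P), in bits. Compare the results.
D_KL(P||Q) = 1.0755 bits, D_KL(Q||P) = 1.0755 bits. The two directions give exactly the same value for this pair.

D_KL(P||Q) = Σ P(x) log₂(P(x)/Q(x))

Computing term by term:
  P(1)·log₂(P(1)/Q(1)) = 0.0858·log₂(0.0858/0.4724) = -0.21115
  P(2)·log₂(P(2)/Q(2)) = 0.2887·log₂(0.2887/0.1531) = 0.26419
  P(3)·log₂(P(3)/Q(3)) = 0.4724·log₂(0.4724/0.0858) = 1.16256
  P(4)·log₂(P(4)/Q(4)) = 0.1531·log₂(0.1531/0.2887) = -0.14010

D_KL(P||Q) = -0.21115 + 0.26419 + 1.16256 - 0.14010 = 1.07550 ≈ 1.0755 bits

D_KL(Q||P) = Σ Q(x) log₂(Q(x)/P(x))

Computing term by term:
  Q(1)·log₂(Q(1)/P(1)) = 0.4724·log₂(0.4724/0.0858) = 1.16256
  Q(2)·log₂(Q(2)/P(2)) = 0.1531·log₂(0.1531/0.2887) = -0.14010
  Q(3)·log₂(Q(3)/P(3)) = 0.0858·log₂(0.0858/0.4724) = -0.21115
  Q(4)·log₂(Q(4)/P(4)) = 0.2887·log₂(0.2887/0.1531) = 0.26419

D_KL(Q||P) = 1.16256 - 0.14010 - 0.21115 + 0.26419 = 1.07550 ≈ 1.0755 bits

These ARE equal here. Q is P with outcomes relabeled (Q(1) = P(3), Q(2) = P(4), Q(3) = P(1), Q(4) = P(2)) by a relabeling that is its own inverse, so the two sums contain exactly the same terms in a different order. This is a special case — KL divergence is not symmetric in general: D_KL(P||Q) ≠ D_KL(Q||P) for most P, Q.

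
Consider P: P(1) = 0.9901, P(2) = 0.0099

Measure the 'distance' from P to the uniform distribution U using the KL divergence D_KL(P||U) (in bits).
0.9199 bits

U(i) = 1/2 for all i

D_KL(P||U) = Σ P(x) log₂(P(x) / (1/2))
           = Σ P(x) log₂(P(x)) + log₂(2)
           = log₂(2) - H(P)

H(P) = -Σ P(x) log₂(P(x)):
  -P(1)·log₂(P(1)) = -(0.9901)·log₂(0.9901) = 0.01421
  -P(2)·log₂(P(2)) = -(0.0099)·log₂(0.0099) = 0.06592
H(P) = 0.01421 + 0.06592 = 0.08013 bits

log₂(2) = 1.00000 bits

D_KL(P||U) = 1.00000 - 0.08013 = 0.91987 ≈ 0.9199 bits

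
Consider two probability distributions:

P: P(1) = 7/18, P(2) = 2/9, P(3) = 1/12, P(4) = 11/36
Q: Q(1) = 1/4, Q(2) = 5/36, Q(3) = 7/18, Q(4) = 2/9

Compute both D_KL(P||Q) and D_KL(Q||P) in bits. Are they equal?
D_KL(P||Q) = 0.3538 bits, D_KL(Q||P) = 0.5086 bits. No, they are not equal.

D_KL(P||Q) = Σ P(x) log₂(P(x)/Q(x))

Computing term by term:
  P(1)·log₂(P(1)/Q(1)) = (7/18)·log₂((7/18)/(1/4)) = 0.24789
  P(2)·log₂(P(2)/Q(2)) = (2/9)·log₂((2/9)/(5/36)) = 0.15068
  P(3)·log₂(P(3)/Q(3)) = (1/12)·log₂((1/12)/(7/18)) = -0.18520
  P(4)·log₂(P(4)/Q(4)) = (11/36)·log₂((11/36)/(2/9)) = 0.14038

D_KL(P||Q) = 0.24789 + 0.15068 - 0.18520 + 0.14038 = 0.35375 ≈ 0.3538 bits

D_KL(Q||P) = Σ Q(x) log₂(Q(x)/P(x))

Computing term by term:
  Q(1)·log₂(Q(1)/P(1)) = (1/4)·log₂((1/4)/(7/18)) = -0.15936
  Q(2)·log₂(Q(2)/P(2)) = (5/36)·log₂((5/36)/(2/9)) = -0.09418
  Q(3)·log₂(Q(3)/P(3)) = (7/18)·log₂((7/18)/(1/12)) = 0.86426
  Q(4)·log₂(Q(4)/P(4)) = (2/9)·log₂((2/9)/(11/36)) = -0.10210

D_KL(Q||P) = -0.15936 - 0.09418 + 0.86426 - 0.10210 = 0.50862 ≈ 0.5086 bits

These are NOT equal (difference: 0.1548 bits). KL divergence is asymmetric: D_KL(P||Q) ≠ D_KL(Q||P) in general.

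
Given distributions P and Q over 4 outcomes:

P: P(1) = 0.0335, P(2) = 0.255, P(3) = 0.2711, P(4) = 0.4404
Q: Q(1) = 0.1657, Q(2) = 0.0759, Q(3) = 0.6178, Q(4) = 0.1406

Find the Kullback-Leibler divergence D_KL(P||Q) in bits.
0.7718 bits

D_KL(P||Q) = Σ P(x) log₂(P(x)/Q(x))

Computing term by term:
  P(1)·log₂(P(1)/Q(1)) = 0.0335·log₂(0.0335/0.1657) = -0.07726
  P(2)·log₂(P(2)/Q(2)) = 0.255·log₂(0.255/0.0759) = 0.44582
  P(3)·log₂(P(3)/Q(3)) = 0.2711·log₂(0.2711/0.6178) = -0.32215
  P(4)·log₂(P(4)/Q(4)) = 0.4404·log₂(0.4404/0.1406) = 0.72543

D_KL(P||Q) = -0.07726 + 0.44582 - 0.32215 + 0.72543 = 0.77184 ≈ 0.7718 bits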